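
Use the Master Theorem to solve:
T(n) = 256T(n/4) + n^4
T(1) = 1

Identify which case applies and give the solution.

a=256, b=4, f(n)=n^4. log_4(256) = 4. Since c=4 = 4, Case 2 applies: T(n) = Θ(n^log_b(a) · log n) = O(n^4 log n).

Answer: O(n^4 log n) - Case 2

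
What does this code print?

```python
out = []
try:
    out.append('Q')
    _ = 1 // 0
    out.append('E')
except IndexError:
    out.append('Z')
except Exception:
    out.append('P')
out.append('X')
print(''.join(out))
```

Execution trace: 'Q' (try body) → 'P' (except Exception) → 'X' (after the try/except). Output: QPX

Answer: QPX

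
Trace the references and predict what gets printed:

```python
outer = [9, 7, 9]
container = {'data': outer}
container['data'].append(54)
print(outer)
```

Key concept: dict holds reference to list.
Step by step:
`outer = [9, 7, 9]` → outer = [9, 7, 9]
`container = {'data': outer}` → container = {'data': [9, 7, 9]}
`container['data'].append(54)` → outer = [9, 7, 9, 54]; container = {'data': [9, 7, 9, 54]}
`print(outer)` → prints [9, 7, 9, 54]

Answer: [9, 7, 9, 54]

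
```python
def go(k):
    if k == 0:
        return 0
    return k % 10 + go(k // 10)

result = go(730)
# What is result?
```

Sum of digits of 730: 0 + 3 + 7 = 10

Answer: 10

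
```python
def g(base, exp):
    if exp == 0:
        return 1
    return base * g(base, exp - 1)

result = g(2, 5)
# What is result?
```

g(2, 5) = 2 * 2 * 2 * 2 * 2 = 32

Answer: 32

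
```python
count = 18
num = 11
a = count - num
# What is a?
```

Trace:
`count = 18` → count = 18
`num = 11` → num = 11
`a = count - num` → a = 7
So a = 7

Answer: 7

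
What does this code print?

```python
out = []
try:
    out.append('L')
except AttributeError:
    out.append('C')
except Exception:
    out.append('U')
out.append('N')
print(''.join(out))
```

Execution trace: 'L' (try body, no exception) → 'N' (after the try/except). Output: LN

Answer: LN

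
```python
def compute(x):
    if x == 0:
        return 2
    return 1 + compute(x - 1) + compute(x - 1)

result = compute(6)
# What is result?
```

compute(x) = 1 + 2·compute(x-1), compute(0)=2. Closed form: (2+1)·2^6 - 1 = 191.

Answer: 191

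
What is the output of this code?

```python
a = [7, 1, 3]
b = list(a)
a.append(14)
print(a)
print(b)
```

Key concept: list() constructor creates copy.
Step by step:
`a = [7, 1, 3]` → a = [7, 1, 3]
`b = list(a)` → b = [7, 1, 3]
`a.append(14)` → a = [7, 1, 3, 14]
`print(a)` → prints [7, 1, 3, 14]
`print(b)` → prints [7, 1, 3]

Answer:
[7, 1, 3, 14]
[7, 1, 3]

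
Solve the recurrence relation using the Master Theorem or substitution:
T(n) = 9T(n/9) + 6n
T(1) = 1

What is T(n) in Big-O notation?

By Master Theorem: a=9, b=9, f(n)=6n. Since log_9(9) = 1 and f(n) = Θ(n^1), Case 2 applies. T(n) = O(n log n).

Answer: O(n log n)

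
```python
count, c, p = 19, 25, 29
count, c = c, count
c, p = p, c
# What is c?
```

Trace:
`count, c, p = 19, 25, 29` → count = 19; c = 25; p = 29
`count, c = c, count` → count = 25; c = 19
`c, p = p, c` → c = 29; p = 19
So c = 29

Answer: 29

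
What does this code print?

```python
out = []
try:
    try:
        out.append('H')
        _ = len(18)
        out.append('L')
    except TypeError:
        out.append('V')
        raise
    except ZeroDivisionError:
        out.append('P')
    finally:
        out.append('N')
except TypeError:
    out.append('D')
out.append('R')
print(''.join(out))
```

Execution trace: 'H' (inner try body) → 'V' (inner except TypeError) → 'N' (inner finally) → 'D' (outer except TypeError) → 'R' (after the try/except). Output: HVNDR

Answer: HVNDR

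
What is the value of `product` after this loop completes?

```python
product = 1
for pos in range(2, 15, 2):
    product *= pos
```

Product of even numbers 2 to 14
`product` takes the values: 1 → 2 → 8 → 48 → 384 → 3840 → 46080 → 645120

Answer: 645120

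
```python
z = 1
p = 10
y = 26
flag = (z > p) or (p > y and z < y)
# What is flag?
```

Trace:
`z = 1` → z = 1
`p = 10` → p = 10
`y = 26` → y = 26
`flag = (z > p) or (p > y and z < y)` → flag = False
So flag = False

Answer: False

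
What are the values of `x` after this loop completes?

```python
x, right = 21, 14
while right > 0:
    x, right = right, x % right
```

GCD of 21 and 14
`x` takes the values: 21 → 14 → 7

Answer: 7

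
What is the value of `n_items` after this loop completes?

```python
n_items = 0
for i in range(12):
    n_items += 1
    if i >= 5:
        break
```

Loop breaks when i reaches 5, n_items is 6
`n_items` takes the values: 0 → 1 → 2 → 3 → 4 → 5 → 6

Answer: 6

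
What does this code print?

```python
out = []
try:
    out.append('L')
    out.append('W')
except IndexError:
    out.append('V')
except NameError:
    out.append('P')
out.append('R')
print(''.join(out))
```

Execution trace: 'L' (try body) → 'W' (try body, no exception) → 'R' (after the try/except). Output: LWR

Answer: LWR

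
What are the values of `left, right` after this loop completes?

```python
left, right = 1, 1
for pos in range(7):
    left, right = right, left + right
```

Fibonacci: after 7 iterations
`left, right` takes the values: (1, 1) → (1, 2) → (2, 3) → (3, 5) → (5, 8) → (8, 13) → (13, 21) → (21, 34)

Answer: 21, 34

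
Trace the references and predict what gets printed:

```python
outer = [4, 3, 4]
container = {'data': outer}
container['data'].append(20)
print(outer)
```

Key concept: dict holds reference to list.
Step by step:
`outer = [4, 3, 4]` → outer = [4, 3, 4]
`container = {'data': outer}` → container = {'data': [4, 3, 4]}
`container['data'].append(20)` → outer = [4, 3, 4, 20]; container = {'data': [4, 3, 4, 20]}
`print(outer)` → prints [4, 3, 4, 20]

Answer: [4, 3, 4, 20]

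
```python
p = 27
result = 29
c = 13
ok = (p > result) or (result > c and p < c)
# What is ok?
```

Trace:
`p = 27` → p = 27
`result = 29` → result = 29
`c = 13` → c = 13
`ok = (p > result) or (result > c and p < c)` → ok = False
So ok = False

Answer: False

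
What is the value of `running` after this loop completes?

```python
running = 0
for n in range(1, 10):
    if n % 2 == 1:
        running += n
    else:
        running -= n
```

Add odd, subtract even
`running` takes the values: 0 → 1 → -1 → 2 → -2 → 3 → -3 → 4 → -4 → 5

Answer: 5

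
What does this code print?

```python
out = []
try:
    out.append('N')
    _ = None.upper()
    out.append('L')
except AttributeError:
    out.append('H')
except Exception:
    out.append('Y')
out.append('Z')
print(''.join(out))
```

Execution trace: 'N' (try body) → 'H' (except AttributeError) → 'Z' (after the try/except). Output: NHZ

Answer: NHZ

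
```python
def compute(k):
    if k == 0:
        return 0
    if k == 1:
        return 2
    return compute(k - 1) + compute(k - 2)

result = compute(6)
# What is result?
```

Build up from base cases: compute(0)=0, compute(1)=2, compute(2)=2, compute(3)=4, compute(4)=6, compute(5)=10, compute(6)=16

Answer: 16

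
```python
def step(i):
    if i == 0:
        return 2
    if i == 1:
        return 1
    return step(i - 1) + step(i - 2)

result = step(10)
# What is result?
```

Build up from base cases: step(0)=2, step(1)=1, step(2)=3, step(3)=4, step(4)=7, step(5)=11, step(6)=18, ..., step(10)=123

Answer: 123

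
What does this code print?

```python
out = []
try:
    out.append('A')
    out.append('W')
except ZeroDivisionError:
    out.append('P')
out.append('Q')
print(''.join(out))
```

Execution trace: 'A' (try body) → 'W' (try body, no exception) → 'Q' (after the try/except). Output: AWQ

Answer: AWQ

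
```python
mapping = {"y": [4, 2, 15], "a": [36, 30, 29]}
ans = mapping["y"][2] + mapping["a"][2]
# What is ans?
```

Trace:
`mapping = {"y": [4, 2, 15], "a": [36, 30, 29]}` → mapping = {'y': [4, 2, 15], 'a': [36, 30, 29]}
`ans = mapping["y"][2] + mapping["a"][2]` → ans = 44
So ans = 44

Answer: 44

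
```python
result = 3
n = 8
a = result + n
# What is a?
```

Trace:
`result = 3` → result = 3
`n = 8` → n = 8
`a = result + n` → a = 11
So a = 11

Answer: 11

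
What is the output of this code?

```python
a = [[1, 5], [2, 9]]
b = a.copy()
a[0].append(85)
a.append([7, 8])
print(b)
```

Key concept: shallow copy with nested lists.
Step by step:
`a = [[1, 5], [2, 9]]` → a = [[1, 5], [2, 9]]
`b = a.copy()` → b = [[1, 5], [2, 9]]
`a[0].append(85)` → a = [[1, 5, 85], [2, 9]]; b = [[1, 5, 85], [2, 9]]
`a.append([7, 8])` → a = [[1, 5, 85], [2, 9], [7, 8]]
`print(b)` → prints [[1, 5, 85], [2, 9]]

Answer: [[1, 5, 85], [2, 9]]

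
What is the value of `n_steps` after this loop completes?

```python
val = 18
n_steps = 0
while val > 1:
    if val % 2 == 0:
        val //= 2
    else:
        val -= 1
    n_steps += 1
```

Steps to reduce 18 to 1
`n_steps` takes the values: 0 → 1 → 2 → 3 → 4 → 5

Answer: 5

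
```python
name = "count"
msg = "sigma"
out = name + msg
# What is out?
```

Trace:
`name = "count"` → name = 'count'
`msg = "sigma"` → msg = 'sigma'
`out = name + msg` → out = 'countsigma'
So out = 'countsigma'

Answer: 'countsigma'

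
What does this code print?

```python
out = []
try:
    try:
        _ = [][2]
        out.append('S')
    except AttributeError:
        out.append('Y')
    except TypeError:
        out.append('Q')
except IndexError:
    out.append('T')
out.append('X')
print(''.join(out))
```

Execution trace: 'T' (outer except IndexError) → 'X' (after the try/except). Output: TX

Answer: TX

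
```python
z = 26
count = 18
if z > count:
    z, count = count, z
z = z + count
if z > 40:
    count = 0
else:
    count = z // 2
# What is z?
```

Trace:
`z = 26` → z = 26
`count = 18` → count = 18
`if z > count: ...` → z > count is True → z = 18; count = 26
`z = z + count` → z = 44
`if z > 40: ...` → z > 40 is True → count = 0
So z = 44

Answer: 44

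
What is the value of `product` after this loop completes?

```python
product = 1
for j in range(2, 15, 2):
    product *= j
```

Product of even numbers 2 to 14
`product` takes the values: 1 → 2 → 8 → 48 → 384 → 3840 → 46080 → 645120

Answer: 645120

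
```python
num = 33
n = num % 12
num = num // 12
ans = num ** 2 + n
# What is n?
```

Trace:
`num = 33` → num = 33
`n = num % 12` → n = 9
`num = num // 12` → num = 2
`ans = num ** 2 + n` → ans = 13
So n = 9

Answer: 9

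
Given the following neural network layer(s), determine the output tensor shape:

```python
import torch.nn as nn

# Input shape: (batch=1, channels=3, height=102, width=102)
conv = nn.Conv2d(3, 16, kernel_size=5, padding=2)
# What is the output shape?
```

Input: (1, 3, 102, 102) -> Output: (1, 16, 102, 102)

Answer: (1, 16, 102, 102)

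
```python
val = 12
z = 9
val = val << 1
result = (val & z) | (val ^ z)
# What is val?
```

Trace:
`val = 12` → val = 12
`z = 9` → z = 9
`val = val << 1` → val = 24
`result = (val & z) | (val ^ z)` → result = 25
So val = 24

Answer: 24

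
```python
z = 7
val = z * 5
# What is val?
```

Trace:
`z = 7` → z = 7
`val = z * 5` → val = 35
So val = 35

Answer: 35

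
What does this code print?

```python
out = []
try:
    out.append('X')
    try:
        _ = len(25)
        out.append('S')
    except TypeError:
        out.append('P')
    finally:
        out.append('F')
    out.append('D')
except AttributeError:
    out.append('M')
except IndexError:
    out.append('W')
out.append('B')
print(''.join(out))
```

Execution trace: 'X' (try body) → 'P' (inner except TypeError) → 'F' (inner finally) → 'D' (try body, no exception) → 'B' (after the try/except). Output: XPFDB

Answer: XPFDB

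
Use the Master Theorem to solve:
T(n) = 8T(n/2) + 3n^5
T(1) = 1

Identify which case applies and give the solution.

a=8, b=2, f(n)=3n^5. log_2(8) = 3. Since c=5 > 3 and the regularity condition holds (8(n/2)^5 = (8/2^5)n^5 with 8/2^5 < 1), Case 3 applies: T(n) = Θ(f(n)) = O(n^5).

Answer: O(n^5) - Case 3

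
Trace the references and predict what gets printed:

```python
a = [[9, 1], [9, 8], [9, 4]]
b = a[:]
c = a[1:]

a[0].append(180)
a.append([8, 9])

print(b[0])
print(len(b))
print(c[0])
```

Key concept: slice with nested mutation.
Step by step:
`a = [[9, 1], [9, 8], [9, 4]]` → a = [[9, 1], [9, 8], [9, 4]]
`b = a[:]` → b = [[9, 1], [9, 8], [9, 4]]
`c = a[1:]` → c = [[9, 8], [9, 4]]
`a[0].append(180)` → a = [[9, 1, 180], [9, 8], [9, 4]]; b = [[9, 1, 180], [9, 8], [9, 4]]
`a.append([8, 9])` → a = [[9, 1, 180], [9, 8], [9, 4], [8, 9]]
`print(b[0])` → prints [9, 1, 180]
`print(len(b))` → prints 3
`print(c[0])` → prints [9, 8]

Answer:
[9, 1, 180]
3
[9, 8]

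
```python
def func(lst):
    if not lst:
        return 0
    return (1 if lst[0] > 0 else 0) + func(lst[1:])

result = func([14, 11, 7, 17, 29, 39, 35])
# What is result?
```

Count of positive elements in [14, 11, 7, 17, 29, 39, 35] = 7

Answer: 7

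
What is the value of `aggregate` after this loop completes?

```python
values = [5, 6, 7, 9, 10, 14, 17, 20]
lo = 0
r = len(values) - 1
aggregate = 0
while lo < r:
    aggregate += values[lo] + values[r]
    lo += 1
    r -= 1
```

Sum of pairs from ends
`aggregate` takes the values: 0 → 25 → 48 → 69 → 88

Answer: 88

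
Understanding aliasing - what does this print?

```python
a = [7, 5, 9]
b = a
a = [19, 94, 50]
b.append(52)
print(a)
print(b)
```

Key concept: rebinding vs mutation: a is rebound to a new list, b still points at the original.
Step by step:
`a = [7, 5, 9]` → a = [7, 5, 9]
`b = a` → b = [7, 5, 9] (same object as a)
`a = [19, 94, 50]` → a = [19, 94, 50]
`b.append(52)` → b = [7, 5, 9, 52]
`print(a)` → prints [19, 94, 50]
`print(b)` → prints [7, 5, 9, 52]

Answer:
[19, 94, 50]
[7, 5, 9, 52]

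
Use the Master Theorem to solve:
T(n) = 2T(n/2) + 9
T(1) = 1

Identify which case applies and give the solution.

a=2, b=2, f(n)=9. log_2(2) = 1. Since c=0 < 1, Case 1 applies: T(n) = Θ(n^log_b(a)) = O(n).

Answer: O(n) - Case 1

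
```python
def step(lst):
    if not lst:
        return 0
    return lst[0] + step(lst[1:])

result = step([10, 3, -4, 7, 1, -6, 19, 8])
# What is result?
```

10 + 3 + (-4) + 7 + 1 + (-6) + 19 + 8 + 0 = 38

Answer: 38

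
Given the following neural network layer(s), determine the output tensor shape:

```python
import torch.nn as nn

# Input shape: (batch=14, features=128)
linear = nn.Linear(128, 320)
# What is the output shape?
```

Input: (14, 128) -> Output: (14, 320)

Answer: (14, 320)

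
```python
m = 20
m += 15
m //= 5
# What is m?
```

Trace:
`m = 20` → m = 20
`m += 15` → m = 35
`m //= 5` → m = 7
So m = 7

Answer: 7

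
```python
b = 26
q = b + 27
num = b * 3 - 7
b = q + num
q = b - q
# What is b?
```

Trace:
`b = 26` → b = 26
`q = b + 27` → q = 53
`num = b * 3 - 7` → num = 71
`b = q + num` → b = 124
`q = b - q` → q = 71
So b = 124

Answer: 124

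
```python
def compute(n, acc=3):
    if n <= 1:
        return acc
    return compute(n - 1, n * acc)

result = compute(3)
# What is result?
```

Accumulator trace (n, acc): (3, 3) -> (2, 9) -> (1, 18) -> return 18

Answer: 18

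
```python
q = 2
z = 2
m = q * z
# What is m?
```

Trace:
`q = 2` → q = 2
`z = 2` → z = 2
`m = q * z` → m = 4
So m = 4

Answer: 4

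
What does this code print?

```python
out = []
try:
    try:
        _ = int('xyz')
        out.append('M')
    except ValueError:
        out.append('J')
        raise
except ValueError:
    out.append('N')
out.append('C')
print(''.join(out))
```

Execution trace: 'J' (inner except ValueError) → 'N' (outer except ValueError) → 'C' (after the try/except). Output: JNC

Answer: JNC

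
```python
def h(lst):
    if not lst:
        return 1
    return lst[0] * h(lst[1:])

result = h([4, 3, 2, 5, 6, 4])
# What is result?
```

Product over [4, 3, 2, 5, 6, 4] = 4 * 3 * 2 * 5 * 6 * 4 = 2880

Answer: 2880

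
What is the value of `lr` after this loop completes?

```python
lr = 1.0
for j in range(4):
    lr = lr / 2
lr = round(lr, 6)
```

Halving LR 4 times: 1 / 2^4
`lr` takes the values: 1.0 → 0.5 → 0.25 → 0.125 → 0.0625

Answer: 0.0625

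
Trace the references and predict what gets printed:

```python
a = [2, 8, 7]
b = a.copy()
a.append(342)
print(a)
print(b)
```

Key concept: list.copy() creates independent copy.
Step by step:
`a = [2, 8, 7]` → a = [2, 8, 7]
`b = a.copy()` → b = [2, 8, 7]
`a.append(342)` → a = [2, 8, 7, 342]
`print(a)` → prints [2, 8, 7, 342]
`print(b)` → prints [2, 8, 7]

Answer:
[2, 8, 7, 342]
[2, 8, 7]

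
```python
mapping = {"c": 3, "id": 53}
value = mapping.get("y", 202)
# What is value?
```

Trace:
`mapping = {"c": 3, "id": 53}` → mapping = {'c': 3, 'id': 53}
`value = mapping.get("y", 202)` → value = 202
So value = 202

Answer: 202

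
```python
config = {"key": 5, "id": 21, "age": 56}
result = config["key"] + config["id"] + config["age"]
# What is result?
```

Trace:
`config = {"key": 5, "id": 21, "age": 56}` → config = {'key': 5, 'id': 21, 'age': 56}
`result = config["key"] + config["id"] + config["age"]` → result = 82
So result = 82

Answer: 82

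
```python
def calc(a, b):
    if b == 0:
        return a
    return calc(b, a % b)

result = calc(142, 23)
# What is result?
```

calc(142, 23) -> calc(23, 4) -> calc(4, 3) -> calc(3, 1) -> calc(1, 0) -> 1

Answer: 1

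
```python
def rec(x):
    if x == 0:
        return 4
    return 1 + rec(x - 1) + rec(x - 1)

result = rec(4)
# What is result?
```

rec(x) = 1 + 2·rec(x-1), rec(0)=4. Closed form: (4+1)·2^4 - 1 = 79.

Answer: 79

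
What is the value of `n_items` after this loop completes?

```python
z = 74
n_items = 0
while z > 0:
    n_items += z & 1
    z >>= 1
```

Count set bits in 74 (binary: 0b1001010)
`n_items` takes the values: 0 → 1 → 2 → 3

Answer: 3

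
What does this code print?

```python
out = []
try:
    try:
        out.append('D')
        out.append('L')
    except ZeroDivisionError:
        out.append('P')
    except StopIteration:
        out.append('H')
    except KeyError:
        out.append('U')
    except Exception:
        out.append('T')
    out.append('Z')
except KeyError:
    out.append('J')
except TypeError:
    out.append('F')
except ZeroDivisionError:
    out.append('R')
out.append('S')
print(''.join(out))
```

Execution trace: 'D' (inner try body) → 'L' (inner try body, no exception) → 'Z' (try body, no exception) → 'S' (after the try/except). Output: DLZS

Answer: DLZS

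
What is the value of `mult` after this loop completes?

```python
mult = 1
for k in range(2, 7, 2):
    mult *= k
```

Product of even numbers 2 to 6
`mult` takes the values: 1 → 2 → 8 → 48

Answer: 48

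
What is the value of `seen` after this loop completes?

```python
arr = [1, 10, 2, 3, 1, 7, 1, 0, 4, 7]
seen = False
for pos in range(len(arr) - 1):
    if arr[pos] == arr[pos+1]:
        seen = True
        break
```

Check consecutive duplicates in [1, 10, 2, 3, 1, 7, 1, 0, 4, 7]
`seen` takes the values: False

Answer: False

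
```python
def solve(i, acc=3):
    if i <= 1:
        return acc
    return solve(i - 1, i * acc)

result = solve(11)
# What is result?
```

Accumulator trace (n, acc): (11, 3) -> (10, 33) -> (9, 330) -> (8, 2970) -> (7, 23760) -> (6, 166320) -> (5, 997920) -> (4, 4989600) -> (3, 19958400) -> (2, 59875200) -> (1, 119750400) -> return 119750400

Answer: 119750400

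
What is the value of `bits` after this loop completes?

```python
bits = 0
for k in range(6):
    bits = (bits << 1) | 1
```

Build 6 consecutive 1-bits: 0b111111
`bits` takes the values: 0 → 1 → 3 → 7 → 15 → 31 → 63

Answer: 63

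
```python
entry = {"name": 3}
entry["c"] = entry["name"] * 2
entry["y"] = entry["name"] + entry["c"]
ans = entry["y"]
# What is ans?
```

Trace:
`entry = {"name": 3}` → entry = {'name': 3}
`entry["c"] = entry["name"] * 2` → entry = {'name': 3, 'c': 6}
`entry["y"] = entry["name"] + entry["c"]` → entry = {'name': 3, 'c': 6, 'y': 9}
`ans = entry["y"]` → ans = 9
So ans = 9

Answer: 9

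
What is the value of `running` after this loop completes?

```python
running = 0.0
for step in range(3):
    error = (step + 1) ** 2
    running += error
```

Sum of squared losses 1² + 2² + ... + 3²
`running` takes the values: 0.0 → 1.0 → 5.0 → 14.0

Answer: 14.0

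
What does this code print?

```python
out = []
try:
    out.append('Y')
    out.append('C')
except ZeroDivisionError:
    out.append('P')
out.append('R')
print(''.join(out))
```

Execution trace: 'Y' (try body) → 'C' (try body, no exception) → 'R' (after the try/except). Output: YCR

Answer: YCR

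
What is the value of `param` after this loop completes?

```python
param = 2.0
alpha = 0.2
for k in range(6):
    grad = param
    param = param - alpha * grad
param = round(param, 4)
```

Gradient descent: w = 2.0 * (1 - 0.2)^6
`param` takes the values: 2.0 → 1.6 → 1.28 → 1.024 → 0.8192 → 0.65536 → 0.524288 → 0.5243

Answer: 0.5243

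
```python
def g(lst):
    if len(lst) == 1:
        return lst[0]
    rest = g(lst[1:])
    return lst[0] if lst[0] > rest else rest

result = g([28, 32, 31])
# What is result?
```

Recursive max over [28, 32, 31] = 32

Answer: 32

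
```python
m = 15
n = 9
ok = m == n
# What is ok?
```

Trace:
`m = 15` → m = 15
`n = 9` → n = 9
`ok = m == n` → ok = False
So ok = False

Answer: False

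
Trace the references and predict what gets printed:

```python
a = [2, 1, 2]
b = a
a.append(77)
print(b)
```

Key concept: basic list aliasing.
Step by step:
`a = [2, 1, 2]` → a = [2, 1, 2]
`b = a` → b = [2, 1, 2] (same object as a)
`a.append(77)` → a = [2, 1, 2, 77] (same object as b); b = [2, 1, 2, 77] (same object as a)
`print(b)` → prints [2, 1, 2, 77]

Answer: [2, 1, 2, 77]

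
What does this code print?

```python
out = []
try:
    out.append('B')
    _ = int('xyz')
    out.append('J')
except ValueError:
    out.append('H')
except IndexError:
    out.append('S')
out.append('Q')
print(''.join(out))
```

Execution trace: 'B' (try body) → 'H' (except ValueError) → 'Q' (after the try/except). Output: BHQ

Answer: BHQ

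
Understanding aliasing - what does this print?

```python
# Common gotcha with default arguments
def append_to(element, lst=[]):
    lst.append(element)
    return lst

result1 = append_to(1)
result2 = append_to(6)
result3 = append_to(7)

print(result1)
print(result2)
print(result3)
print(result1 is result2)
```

Key concept: mutable default argument gotcha.
Step by step:
`result1 = append_to(1)` → result1 = [1]
`result2 = append_to(6)` → result1 = [1, 6] (same object as result2); result2 = [1, 6] (same object as result1)
`result3 = append_to(7)` → result1 = [1, 6, 7] (same object as result2, result3); result2 = [1, 6, 7] (same object as result1, result3); result3 = [1, 6, 7] (same object as result1, result2)
`print(result1)` → prints [1, 6, 7]
`print(result2)` → prints [1, 6, 7]
`print(result3)` → prints [1, 6, 7]
`print(result1 is result2)` → prints True

Answer:
[1, 6, 7]
[1, 6, 7]
[1, 6, 7]
True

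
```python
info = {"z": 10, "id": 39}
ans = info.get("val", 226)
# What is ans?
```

Trace:
`info = {"z": 10, "id": 39}` → info = {'z': 10, 'id': 39}
`ans = info.get("val", 226)` → ans = 226
So ans = 226

Answer: 226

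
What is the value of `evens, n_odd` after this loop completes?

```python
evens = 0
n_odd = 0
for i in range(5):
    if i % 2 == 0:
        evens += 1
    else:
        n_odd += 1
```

Count evens and odds in range(5)
`evens, n_odd` takes the values: (0, 0) → (1, 0) → (1, 1) → (2, 1) → (2, 2) → (3, 2)

Answer: 3, 2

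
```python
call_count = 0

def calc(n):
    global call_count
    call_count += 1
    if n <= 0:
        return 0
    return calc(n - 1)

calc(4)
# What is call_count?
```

Linear recursion stepping by 1: 5 calls from n=4 down to ≤0.

Answer: 5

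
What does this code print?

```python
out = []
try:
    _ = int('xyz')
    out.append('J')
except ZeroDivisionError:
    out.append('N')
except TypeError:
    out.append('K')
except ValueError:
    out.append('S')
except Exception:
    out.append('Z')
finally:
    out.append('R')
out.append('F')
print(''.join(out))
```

Execution trace: 'S' (except ValueError) → 'R' (finally) → 'F' (after the try/except). Output: SRF

Answer: SRF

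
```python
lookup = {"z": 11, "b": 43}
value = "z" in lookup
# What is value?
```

Trace:
`lookup = {"z": 11, "b": 43}` → lookup = {'z': 11, 'b': 43}
`value = "z" in lookup` → value = True
So value = True

Answer: True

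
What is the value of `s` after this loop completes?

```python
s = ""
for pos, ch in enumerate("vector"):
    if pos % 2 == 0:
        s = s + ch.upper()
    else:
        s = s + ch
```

Uppercase even positions in 'vector'
`s` takes the values: "" → "V" → "Ve" → "VeC" → "VeCt" → "VeCtO" → "VeCtOr"

Answer: "VeCtOr"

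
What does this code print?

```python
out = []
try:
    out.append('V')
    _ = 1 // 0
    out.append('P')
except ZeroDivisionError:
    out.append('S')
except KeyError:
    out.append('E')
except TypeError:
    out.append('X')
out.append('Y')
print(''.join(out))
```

Execution trace: 'V' (try body) → 'S' (except ZeroDivisionError) → 'Y' (after the try/except). Output: VSY

Answer: VSY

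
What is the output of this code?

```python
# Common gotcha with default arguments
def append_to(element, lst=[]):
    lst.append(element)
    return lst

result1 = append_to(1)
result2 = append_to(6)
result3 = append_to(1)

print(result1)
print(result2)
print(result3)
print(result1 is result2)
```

Key concept: mutable default argument gotcha.
Step by step:
`result1 = append_to(1)` → result1 = [1]
`result2 = append_to(6)` → result1 = [1, 6] (same object as result2); result2 = [1, 6] (same object as result1)
`result3 = append_to(1)` → result1 = [1, 6, 1] (same object as result2, result3); result2 = [1, 6, 1] (same object as result1, result3); result3 = [1, 6, 1] (same object as result1, result2)
`print(result1)` → prints [1, 6, 1]
`print(result2)` → prints [1, 6, 1]
`print(result3)` → prints [1, 6, 1]
`print(result1 is result2)` → prints True

Answer:
[1, 6, 1]
[1, 6, 1]
[1, 6, 1]
True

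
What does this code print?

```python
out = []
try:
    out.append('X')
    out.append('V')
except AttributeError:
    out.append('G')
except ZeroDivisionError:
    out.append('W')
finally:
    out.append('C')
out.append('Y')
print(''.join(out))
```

Execution trace: 'X' (try body) → 'V' (try body, no exception) → 'C' (finally) → 'Y' (after the try/except). Output: XVCY

Answer: XVCY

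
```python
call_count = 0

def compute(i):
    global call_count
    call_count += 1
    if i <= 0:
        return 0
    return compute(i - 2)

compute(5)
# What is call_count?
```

Linear recursion stepping by 2: 4 calls from i=5 down to ≤0.

Answer: 4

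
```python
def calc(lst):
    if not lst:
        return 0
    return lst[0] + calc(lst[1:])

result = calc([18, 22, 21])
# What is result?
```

18 + 22 + 21 + 0 = 61

Answer: 61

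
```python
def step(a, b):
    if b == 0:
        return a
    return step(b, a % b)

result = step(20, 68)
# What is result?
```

step(20, 68) -> step(68, 20) -> step(20, 8) -> step(8, 4) -> step(4, 0) -> 4

Answer: 4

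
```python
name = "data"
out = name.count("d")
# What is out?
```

Trace:
`name = "data"` → name = 'data'
`out = name.count("d")` → out = 1
So out = 1

Answer: 1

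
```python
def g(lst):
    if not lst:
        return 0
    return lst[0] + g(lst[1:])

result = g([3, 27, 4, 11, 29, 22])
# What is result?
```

3 + 27 + 4 + 11 + 29 + 22 + 0 = 96

Answer: 96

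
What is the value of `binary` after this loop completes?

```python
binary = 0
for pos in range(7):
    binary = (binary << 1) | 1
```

Build 7 consecutive 1-bits: 0b1111111
`binary` takes the values: 0 → 1 → 3 → 7 → 15 → 31 → 63 → 127

Answer: 127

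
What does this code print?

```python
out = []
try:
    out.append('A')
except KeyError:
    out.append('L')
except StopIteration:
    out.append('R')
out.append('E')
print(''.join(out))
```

Execution trace: 'A' (try body, no exception) → 'E' (after the try/except). Output: AE

Answer: AE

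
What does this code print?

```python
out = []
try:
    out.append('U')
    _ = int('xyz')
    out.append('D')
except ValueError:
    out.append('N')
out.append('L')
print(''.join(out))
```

Execution trace: 'U' (try body) → 'N' (except ValueError) → 'L' (after the try/except). Output: UNL

Answer: UNL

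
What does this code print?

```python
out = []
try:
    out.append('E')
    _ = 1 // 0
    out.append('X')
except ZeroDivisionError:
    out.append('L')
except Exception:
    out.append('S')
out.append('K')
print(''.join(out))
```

Execution trace: 'E' (try body) → 'L' (except ZeroDivisionError) → 'K' (after the try/except). Output: ELK

Answer: ELK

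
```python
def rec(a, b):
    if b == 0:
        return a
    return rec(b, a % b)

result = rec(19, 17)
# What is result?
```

rec(19, 17) -> rec(17, 2) -> rec(2, 1) -> rec(1, 0) -> 1

Answer: 1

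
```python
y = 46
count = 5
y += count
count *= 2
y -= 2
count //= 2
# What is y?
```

Trace:
`y = 46` → y = 46
`count = 5` → count = 5
`y += count` → y = 51
`count *= 2` → count = 10
`y -= 2` → y = 49
`count //= 2` → count = 5
So y = 49

Answer: 49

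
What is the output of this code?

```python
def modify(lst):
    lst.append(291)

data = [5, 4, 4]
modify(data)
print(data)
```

Key concept: function modifies passed list.
Step by step:
`data = [5, 4, 4]` → data = [5, 4, 4]
`modify(data)` → data = [5, 4, 4, 291]
`print(data)` → prints [5, 4, 4, 291]

Answer: [5, 4, 4, 291]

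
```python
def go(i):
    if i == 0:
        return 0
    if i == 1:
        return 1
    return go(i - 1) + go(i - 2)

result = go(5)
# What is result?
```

Build up from base cases: go(0)=0, go(1)=1, go(2)=1, go(3)=2, go(4)=3, go(5)=5

Answer: 5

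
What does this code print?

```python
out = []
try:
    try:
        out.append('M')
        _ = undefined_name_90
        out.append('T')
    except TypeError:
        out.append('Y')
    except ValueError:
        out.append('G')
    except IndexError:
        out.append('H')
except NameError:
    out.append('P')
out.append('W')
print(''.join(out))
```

Execution trace: 'M' (try body) → 'P' (outer except NameError) → 'W' (after the try/except). Output: MPW

Answer: MPW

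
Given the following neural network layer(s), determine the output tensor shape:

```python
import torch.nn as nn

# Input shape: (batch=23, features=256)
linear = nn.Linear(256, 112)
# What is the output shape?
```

Input: (23, 256) -> Output: (23, 112)

Answer: (23, 112)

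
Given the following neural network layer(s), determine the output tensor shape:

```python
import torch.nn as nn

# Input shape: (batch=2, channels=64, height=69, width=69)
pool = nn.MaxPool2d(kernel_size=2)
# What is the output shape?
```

Input: (2, 64, 69, 69) -> Output: (2, 64, 34, 34)

Answer: (2, 64, 34, 34)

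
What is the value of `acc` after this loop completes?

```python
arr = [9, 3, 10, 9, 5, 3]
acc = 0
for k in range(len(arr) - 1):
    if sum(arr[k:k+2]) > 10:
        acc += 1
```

Count windows with sum > 10
`acc` takes the values: 0 → 1 → 2 → 3 → 4

Answer: 4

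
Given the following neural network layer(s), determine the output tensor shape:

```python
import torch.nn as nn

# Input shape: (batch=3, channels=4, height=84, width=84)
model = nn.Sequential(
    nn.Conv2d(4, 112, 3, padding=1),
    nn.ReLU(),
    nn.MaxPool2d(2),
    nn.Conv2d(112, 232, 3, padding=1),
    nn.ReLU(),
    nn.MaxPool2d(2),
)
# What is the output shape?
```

Input: (3, 4, 84, 84) -> after first Conv2d: (3, 112, 84, 84) -> after first MaxPool2d: (3, 112, 42, 42) -> after second Conv2d: (3, 232, 42, 42) -> Output: (3, 232, 21, 21)

Answer: (3, 232, 21, 21)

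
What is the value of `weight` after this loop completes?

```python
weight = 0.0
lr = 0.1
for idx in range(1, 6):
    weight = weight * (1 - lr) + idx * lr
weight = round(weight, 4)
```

Moving average with lr=0.1
`weight` takes the values: 0.0 → 0.1 → 0.29 → 0.561 → 0.9049 → 1.31441 → 1.3144

Answer: 1.3144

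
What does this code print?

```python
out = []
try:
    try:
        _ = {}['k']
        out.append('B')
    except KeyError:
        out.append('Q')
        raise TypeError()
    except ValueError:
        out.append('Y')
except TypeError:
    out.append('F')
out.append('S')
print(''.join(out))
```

Execution trace: 'Q' (inner except KeyError) → 'F' (outer except TypeError) → 'S' (after the try/except). Output: QFS

Answer: QFS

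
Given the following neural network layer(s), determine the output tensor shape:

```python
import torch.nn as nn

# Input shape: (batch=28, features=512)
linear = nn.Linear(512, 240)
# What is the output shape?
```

Input: (28, 512) -> Output: (28, 240)

Answer: (28, 240)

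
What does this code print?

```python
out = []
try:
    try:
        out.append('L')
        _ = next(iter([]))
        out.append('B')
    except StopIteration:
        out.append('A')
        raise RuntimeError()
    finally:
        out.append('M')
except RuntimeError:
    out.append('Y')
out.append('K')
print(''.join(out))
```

Execution trace: 'L' (inner try body) → 'A' (inner except StopIteration) → 'M' (inner finally) → 'Y' (outer except RuntimeError) → 'K' (after the try/except). Output: LAMYK

Answer: LAMYK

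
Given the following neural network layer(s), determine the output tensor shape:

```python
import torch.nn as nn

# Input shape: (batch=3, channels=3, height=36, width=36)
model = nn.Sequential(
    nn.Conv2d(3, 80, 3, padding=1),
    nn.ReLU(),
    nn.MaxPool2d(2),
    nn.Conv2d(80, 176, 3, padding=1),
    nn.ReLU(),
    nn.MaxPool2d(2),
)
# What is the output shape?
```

Input: (3, 3, 36, 36) -> after first Conv2d: (3, 80, 36, 36) -> after first MaxPool2d: (3, 80, 18, 18) -> after second Conv2d: (3, 176, 18, 18) -> Output: (3, 176, 9, 9)

Answer: (3, 176, 9, 9)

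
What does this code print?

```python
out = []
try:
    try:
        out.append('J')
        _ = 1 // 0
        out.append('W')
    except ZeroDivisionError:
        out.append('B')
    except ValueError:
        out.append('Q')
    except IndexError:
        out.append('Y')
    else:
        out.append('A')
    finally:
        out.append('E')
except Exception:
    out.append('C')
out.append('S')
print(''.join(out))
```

Execution trace: 'J' (inner try body) → 'B' (inner except ZeroDivisionError) → 'E' (inner finally) → 'S' (after the try/except). Output: JBES

Answer: JBES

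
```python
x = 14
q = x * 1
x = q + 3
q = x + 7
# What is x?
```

Trace:
`x = 14` → x = 14
`q = x * 1` → q = 14
`x = q + 3` → x = 17
`q = x + 7` → q = 24
So x = 17

Answer: 17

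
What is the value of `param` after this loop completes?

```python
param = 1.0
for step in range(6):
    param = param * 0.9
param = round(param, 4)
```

Exponential decay: 1.0 * 0.9^6
`param` takes the values: 1.0 → 0.9 → 0.81 → 0.729 → 0.6561 → 0.59049 → 0.531441 → 0.5314

Answer: 0.5314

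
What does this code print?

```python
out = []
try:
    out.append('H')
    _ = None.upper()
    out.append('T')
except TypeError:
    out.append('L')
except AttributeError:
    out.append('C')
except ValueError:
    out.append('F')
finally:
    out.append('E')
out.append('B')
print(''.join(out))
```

Execution trace: 'H' (try body) → 'C' (except AttributeError) → 'E' (finally) → 'B' (after the try/except). Output: HCEB

Answer: HCEB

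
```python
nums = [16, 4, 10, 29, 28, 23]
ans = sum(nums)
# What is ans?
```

Trace:
`nums = [16, 4, 10, 29, 28, 23]` → nums = [16, 4, 10, 29, 28, 23]
`ans = sum(nums)` → ans = 110
So ans = 110

Answer: 110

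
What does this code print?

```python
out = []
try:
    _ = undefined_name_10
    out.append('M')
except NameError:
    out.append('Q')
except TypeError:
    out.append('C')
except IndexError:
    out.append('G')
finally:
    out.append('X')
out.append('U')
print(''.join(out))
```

Execution trace: 'Q' (except NameError) → 'X' (finally) → 'U' (after the try/except). Output: QXU

Answer: QXU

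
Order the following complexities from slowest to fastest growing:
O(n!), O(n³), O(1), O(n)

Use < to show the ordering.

Ordered by growth rate: O(1) < O(n) < O(n³) < O(n!)

Answer: O(1) < O(n) < O(n³) < O(n!)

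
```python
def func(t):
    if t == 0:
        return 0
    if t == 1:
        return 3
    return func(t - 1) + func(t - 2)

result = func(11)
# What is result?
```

Build up from base cases: func(0)=0, func(1)=3, func(2)=3, func(3)=6, func(4)=9, func(5)=15, func(6)=24, ..., func(11)=267

Answer: 267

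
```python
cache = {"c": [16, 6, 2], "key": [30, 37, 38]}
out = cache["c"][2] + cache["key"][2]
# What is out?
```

Trace:
`cache = {"c": [16, 6, 2], "key": [30, 37, 38]}` → cache = {'c': [16, 6, 2], 'key': [30, 37, 38]}
`out = cache["c"][2] + cache["key"][2]` → out = 40
So out = 40

Answer: 40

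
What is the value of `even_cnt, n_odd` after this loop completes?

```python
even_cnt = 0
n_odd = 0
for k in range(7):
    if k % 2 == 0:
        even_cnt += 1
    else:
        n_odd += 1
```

Count evens and odds in range(7)
`even_cnt, n_odd` takes the values: (0, 0) → (1, 0) → (1, 1) → (2, 1) → (2, 2) → (3, 2) → (3, 3) → (4, 3)

Answer: 4, 3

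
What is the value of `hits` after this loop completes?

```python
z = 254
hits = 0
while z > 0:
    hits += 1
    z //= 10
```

Count digits by repeated division by 10
`hits` takes the values: 0 → 1 → 2 → 3

Answer: 3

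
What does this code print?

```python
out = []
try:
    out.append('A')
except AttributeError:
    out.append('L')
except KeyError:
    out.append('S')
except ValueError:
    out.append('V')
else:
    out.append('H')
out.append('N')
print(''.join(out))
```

Execution trace: 'A' (try body, no exception) → 'H' (else) → 'N' (after the try/except). Output: AHN

Answer: AHN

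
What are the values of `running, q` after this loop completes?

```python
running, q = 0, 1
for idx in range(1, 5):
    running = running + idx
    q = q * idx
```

Sum and factorial of 1 to 4
`running, q` takes the values: (0, 1) → (1, 1) → (3, 1) → (3, 2) → (6, 2) → (6, 6) → (10, 6) → (10, 24)

Answer: 10, 24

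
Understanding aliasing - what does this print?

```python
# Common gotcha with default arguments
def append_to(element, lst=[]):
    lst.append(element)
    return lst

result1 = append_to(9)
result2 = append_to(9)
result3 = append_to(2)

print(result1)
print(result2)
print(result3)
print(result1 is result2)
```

Key concept: mutable default argument gotcha.
Step by step:
`result1 = append_to(9)` → result1 = [9]
`result2 = append_to(9)` → result1 = [9, 9] (same object as result2); result2 = [9, 9] (same object as result1)
`result3 = append_to(2)` → result1 = [9, 9, 2] (same object as result2, result3); result2 = [9, 9, 2] (same object as result1, result3); result3 = [9, 9, 2] (same object as result1, result2)
`print(result1)` → prints [9, 9, 2]
`print(result2)` → prints [9, 9, 2]
`print(result3)` → prints [9, 9, 2]
`print(result1 is result2)` → prints True

Answer:
[9, 9, 2]
[9, 9, 2]
[9, 9, 2]
True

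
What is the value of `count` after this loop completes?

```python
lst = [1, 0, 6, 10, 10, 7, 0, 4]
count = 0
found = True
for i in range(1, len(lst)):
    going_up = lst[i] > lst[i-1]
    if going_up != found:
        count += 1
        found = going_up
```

Count direction changes in [1, 0, 6, 10, 10, 7, 0, 4]
`count` takes the values: 0 → 1 → 2 → 3 → 4

Answer: 4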